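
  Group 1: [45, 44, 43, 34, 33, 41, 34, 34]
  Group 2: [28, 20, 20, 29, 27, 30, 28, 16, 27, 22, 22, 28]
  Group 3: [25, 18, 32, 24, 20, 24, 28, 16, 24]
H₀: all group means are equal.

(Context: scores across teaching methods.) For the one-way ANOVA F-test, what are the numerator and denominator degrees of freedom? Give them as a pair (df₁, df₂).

degrees of freedom = [2, 26]

k = 3 groups, N = 29 total
df = (k−1, N−k) = (3−1, 29−3) = (2, 26)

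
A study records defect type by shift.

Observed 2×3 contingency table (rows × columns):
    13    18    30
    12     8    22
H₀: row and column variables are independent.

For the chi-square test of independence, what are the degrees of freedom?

df = (r−1)(c−1) = (2−1)·(3−1) = 2

degrees of freedom = 2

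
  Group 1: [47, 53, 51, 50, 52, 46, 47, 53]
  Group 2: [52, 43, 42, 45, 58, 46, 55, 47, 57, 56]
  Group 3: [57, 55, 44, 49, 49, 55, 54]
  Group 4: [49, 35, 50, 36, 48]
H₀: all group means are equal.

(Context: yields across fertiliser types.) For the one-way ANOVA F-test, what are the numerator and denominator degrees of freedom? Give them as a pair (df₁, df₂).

k = 4 groups, N = 30 total
df = (k−1, N−k) = (4−1, 30−4) = (3, 26)

degrees of freedom = [3, 26]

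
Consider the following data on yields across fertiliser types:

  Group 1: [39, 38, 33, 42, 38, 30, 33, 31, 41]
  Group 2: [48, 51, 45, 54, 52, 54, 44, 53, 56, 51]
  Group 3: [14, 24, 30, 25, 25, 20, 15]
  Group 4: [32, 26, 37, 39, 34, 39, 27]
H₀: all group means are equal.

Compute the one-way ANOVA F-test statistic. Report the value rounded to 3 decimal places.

Group means [36.11, 50.80, 21.86, 33.43], grand mean 36.970
SSB = Σnᵢ(x̄ᵢ−x̄)² = 3605.909; SSW = ΣΣ(x−x̄ᵢ)² = 675.060
MSB = 3605.909/3 = 1201.9698; MSW = 675.060/29 = 23.2779
F = MSB/MSW = 51.6356
df = (3, 29)

test statistic = 51.636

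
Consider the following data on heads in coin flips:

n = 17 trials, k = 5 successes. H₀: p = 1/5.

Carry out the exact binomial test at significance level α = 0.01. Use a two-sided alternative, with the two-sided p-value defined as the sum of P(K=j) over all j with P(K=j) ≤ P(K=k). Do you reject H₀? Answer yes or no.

reject H₀: no

Exact binomial: n=17, k=5, p₀=1/5=0.2000
P(X=j) = C(n,j)·p₀^j·(1−p₀)^(n−j); p = Σ P(X=j) over j with P(X=j) ≤ P(X=5)
p-value (two-sided) = 0.36000
At α=0.01: p ≥ α → fail to reject H₀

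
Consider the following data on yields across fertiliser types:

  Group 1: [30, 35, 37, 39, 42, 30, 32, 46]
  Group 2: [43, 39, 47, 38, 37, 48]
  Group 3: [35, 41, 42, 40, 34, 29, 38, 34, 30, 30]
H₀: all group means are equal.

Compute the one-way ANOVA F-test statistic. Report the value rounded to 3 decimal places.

test statistic = 3.412

Group means [36.38, 42.00, 35.30], grand mean 37.333
SSB = Σnᵢ(x̄ᵢ−x̄)² = 179.358; SSW = ΣΣ(x−x̄ᵢ)² = 551.975
MSB = 179.358/2 = 89.6792; MSW = 551.975/21 = 26.2845
F = MSB/MSW = 3.4119
df = (2, 21)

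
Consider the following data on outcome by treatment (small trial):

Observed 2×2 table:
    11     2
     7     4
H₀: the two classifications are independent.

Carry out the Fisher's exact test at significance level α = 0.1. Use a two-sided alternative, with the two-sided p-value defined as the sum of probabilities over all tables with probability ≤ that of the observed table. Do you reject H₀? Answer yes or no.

Margins: r₁=13, r₂=11, c₁=18, c₂=6, n=24
p_obs = C(13,11)·C(11,7)/C(24,18); sum pmf over tables with pmf ≤ p_obs
p-value (two-sided) = 0.35722
At α=0.1: p ≥ α → fail to reject H₀

reject H₀: no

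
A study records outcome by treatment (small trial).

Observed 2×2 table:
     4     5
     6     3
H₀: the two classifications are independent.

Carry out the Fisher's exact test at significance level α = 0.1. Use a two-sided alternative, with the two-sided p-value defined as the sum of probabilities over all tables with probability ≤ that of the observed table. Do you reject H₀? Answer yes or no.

reject H₀: no

Margins: r₁=9, r₂=9, c₁=10, c₂=8, n=18
p_obs = C(9,4)·C(9,6)/C(18,10); sum pmf over tables with pmf ≤ p_obs
p-value (two-sided) = 0.63719
At α=0.1: p ≥ α → fail to reject H₀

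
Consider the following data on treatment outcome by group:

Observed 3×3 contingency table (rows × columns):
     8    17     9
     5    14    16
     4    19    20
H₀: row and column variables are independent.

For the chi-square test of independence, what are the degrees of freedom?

df = (r−1)(c−1) = (3−1)·(3−1) = 4

degrees of freedom = 4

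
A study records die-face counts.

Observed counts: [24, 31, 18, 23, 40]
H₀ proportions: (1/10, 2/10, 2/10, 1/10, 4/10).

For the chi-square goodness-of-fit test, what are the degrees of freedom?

degrees of freedom = 4

df = k − 1 = 5 − 1 = 4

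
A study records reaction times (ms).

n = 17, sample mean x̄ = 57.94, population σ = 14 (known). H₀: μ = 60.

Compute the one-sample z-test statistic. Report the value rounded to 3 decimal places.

test statistic = -0.607

SE = σ/√n = 14/√17 = 3.3955
z = (x̄−μ₀)/SE = (57.94−60)/3.3955 = -0.6067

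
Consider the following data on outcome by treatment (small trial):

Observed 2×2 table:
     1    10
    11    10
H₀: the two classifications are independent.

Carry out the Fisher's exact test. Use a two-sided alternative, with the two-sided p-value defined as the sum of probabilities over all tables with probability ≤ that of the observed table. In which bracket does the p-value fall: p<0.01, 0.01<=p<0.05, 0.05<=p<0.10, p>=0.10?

Margins: r₁=11, r₂=21, c₁=12, c₂=20, n=32
p_obs = C(11,1)·C(21,11)/C(32,12); sum pmf over tables with pmf ≤ p_obs
p-value (two-sided) = 0.02319
→ bracket: 0.01<=p<0.05

p-value bracket: 0.01<=p<0.05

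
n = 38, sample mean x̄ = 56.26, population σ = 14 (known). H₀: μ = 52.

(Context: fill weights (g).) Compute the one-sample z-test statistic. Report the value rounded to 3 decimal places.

test statistic = 1.876

SE = σ/√n = 14/√38 = 2.2711
z = (x̄−μ₀)/SE = (56.26−52)/2.2711 = 1.8757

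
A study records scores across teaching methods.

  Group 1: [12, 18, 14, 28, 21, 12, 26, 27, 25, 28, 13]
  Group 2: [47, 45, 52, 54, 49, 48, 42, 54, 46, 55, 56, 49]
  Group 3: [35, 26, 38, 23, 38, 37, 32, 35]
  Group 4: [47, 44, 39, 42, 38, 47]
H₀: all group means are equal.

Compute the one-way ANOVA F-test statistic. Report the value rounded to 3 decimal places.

Group means [20.36, 49.75, 33.00, 42.83], grand mean 36.270
SSB = Σnᵢ(x̄ᵢ−x̄)² = 5307.669; SSW = ΣΣ(x−x̄ᵢ)² = 969.629
MSB = 5307.669/3 = 1769.2228; MSW = 969.629/33 = 29.3827
F = MSB/MSW = 60.2131
df = (3, 33)

test statistic = 60.213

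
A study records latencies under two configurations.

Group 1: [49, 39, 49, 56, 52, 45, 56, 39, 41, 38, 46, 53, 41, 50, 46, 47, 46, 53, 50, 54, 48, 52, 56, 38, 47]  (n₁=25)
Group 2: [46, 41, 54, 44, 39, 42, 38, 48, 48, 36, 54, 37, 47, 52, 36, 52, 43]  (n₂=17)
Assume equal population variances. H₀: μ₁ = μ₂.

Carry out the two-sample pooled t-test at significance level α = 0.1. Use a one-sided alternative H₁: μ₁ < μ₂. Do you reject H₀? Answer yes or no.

x̄₁=47.640, s₁=5.773, n₁=25
x̄₂=44.529, s₂=6.226, n₂=17
s_p² = [24·5.773² + 16·6.226²]/40 = 35.4999
SE = √(s_p²·(1/25+1/17)) = 1.8730
t = (47.640−44.529)/1.8730 = 1.6607
df = 40
p-value (one-sided, H₁ less) = 0.94771
At α=0.1: p ≥ α → fail to reject H₀

reject H₀: no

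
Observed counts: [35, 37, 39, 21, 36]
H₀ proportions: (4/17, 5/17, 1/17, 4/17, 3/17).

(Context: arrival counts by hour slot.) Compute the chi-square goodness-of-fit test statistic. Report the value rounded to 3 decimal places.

test statistic = 99.477

n = 168; E_i = n·p_i = [39.53, 49.41, 9.88, 39.53, 29.65]
χ² = (35−39.53)²/39.53 + (37−49.41)²/49.41 + (39−9.88)²/9.88 + (21−39.53)²/39.53 + (36−29.65)²/29.65 = 99.4768
df = 4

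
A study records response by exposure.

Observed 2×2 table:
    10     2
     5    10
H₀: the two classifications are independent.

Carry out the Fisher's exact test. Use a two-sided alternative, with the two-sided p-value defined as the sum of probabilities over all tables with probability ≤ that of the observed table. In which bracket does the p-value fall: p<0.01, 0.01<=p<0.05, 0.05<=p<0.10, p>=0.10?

Margins: r₁=12, r₂=15, c₁=15, c₂=12, n=27
p_obs = C(12,10)·C(15,5)/C(27,15); sum pmf over tables with pmf ≤ p_obs
p-value (two-sided) = 0.01854
→ bracket: 0.01<=p<0.05

p-value bracket: 0.01<=p<0.05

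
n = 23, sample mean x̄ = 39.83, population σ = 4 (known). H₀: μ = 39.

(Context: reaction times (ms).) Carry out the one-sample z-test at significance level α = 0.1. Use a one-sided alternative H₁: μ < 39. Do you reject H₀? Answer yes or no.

reject H₀: no

SE = σ/√n = 4/√23 = 0.8341
z = (x̄−μ₀)/SE = (39.83−39)/0.8341 = 0.9951
p-value (one-sided, H₁ less) = 0.84016
At α=0.1: p ≥ α → fail to reject H₀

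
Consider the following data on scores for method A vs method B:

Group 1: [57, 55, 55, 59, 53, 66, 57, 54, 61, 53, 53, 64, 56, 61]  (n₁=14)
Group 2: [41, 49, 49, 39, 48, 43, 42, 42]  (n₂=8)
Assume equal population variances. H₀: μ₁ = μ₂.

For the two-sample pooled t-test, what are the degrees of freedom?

df = n₁ + n₂ − 2 = 14 + 8 − 2 = 20

degrees of freedom = 20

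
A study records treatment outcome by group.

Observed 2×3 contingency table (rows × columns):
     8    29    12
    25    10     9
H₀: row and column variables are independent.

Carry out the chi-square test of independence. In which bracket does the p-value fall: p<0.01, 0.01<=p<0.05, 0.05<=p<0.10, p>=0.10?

p-value bracket: p<0.01

Row totals [49, 44], col totals [33, 39, 21], n=93
χ² = (8−17.39)²/17.39 + (29−20.55)²/20.55 + (12−11.06)²/11.06 + (25−15.61)²/15.61 + (10−18.45)²/18.45 + (9−9.94)²/9.94 = 18.2264
df = 2
p-value (upper-tail) = 0.00011
→ bracket: p<0.01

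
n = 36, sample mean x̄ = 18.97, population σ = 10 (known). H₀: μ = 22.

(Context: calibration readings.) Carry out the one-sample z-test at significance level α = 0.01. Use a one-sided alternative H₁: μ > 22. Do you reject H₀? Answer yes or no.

reject H₀: no

SE = σ/√n = 10/√36 = 1.6667
z = (x̄−μ₀)/SE = (18.97−22)/1.6667 = -1.8180
p-value (one-sided, H₁ greater) = 0.96547
At α=0.01: p ≥ α → fail to reject H₀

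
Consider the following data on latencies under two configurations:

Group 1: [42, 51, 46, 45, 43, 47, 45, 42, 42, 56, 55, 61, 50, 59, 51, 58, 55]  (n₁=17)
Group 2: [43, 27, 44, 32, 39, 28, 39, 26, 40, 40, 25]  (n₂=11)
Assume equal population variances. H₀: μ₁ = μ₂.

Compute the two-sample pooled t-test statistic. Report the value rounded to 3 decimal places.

test statistic = 5.732

x̄₁=49.882, s₁=6.470, n₁=17
x̄₂=34.818, s₂=7.278, n₂=11
s_p² = [16·6.470² + 10·7.278²]/26 = 46.1308
SE = √(s_p²·(1/17+1/11)) = 2.6282
t = (49.882−34.818)/2.6282 = 5.7318
df = 26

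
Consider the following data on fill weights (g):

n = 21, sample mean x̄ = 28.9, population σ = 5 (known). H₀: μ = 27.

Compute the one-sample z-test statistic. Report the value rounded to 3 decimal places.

test statistic = 1.741

SE = σ/√n = 5/√21 = 1.0911
z = (x̄−μ₀)/SE = (28.9−27)/1.0911 = 1.7414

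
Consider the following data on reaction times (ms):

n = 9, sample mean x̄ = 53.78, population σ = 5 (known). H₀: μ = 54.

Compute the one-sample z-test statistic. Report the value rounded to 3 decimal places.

test statistic = -0.132

SE = σ/√n = 5/√9 = 1.6667
z = (x̄−μ₀)/SE = (53.78−54)/1.6667 = -0.1320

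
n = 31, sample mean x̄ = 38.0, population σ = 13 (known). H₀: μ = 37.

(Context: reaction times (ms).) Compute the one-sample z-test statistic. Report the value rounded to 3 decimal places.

test statistic = 0.428

SE = σ/√n = 13/√31 = 2.3349
z = (x̄−μ₀)/SE = (38.0−37)/2.3349 = 0.4283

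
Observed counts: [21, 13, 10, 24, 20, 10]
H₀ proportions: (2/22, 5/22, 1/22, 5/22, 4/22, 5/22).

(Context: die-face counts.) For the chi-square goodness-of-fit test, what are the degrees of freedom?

df = k − 1 = 6 − 1 = 5

degrees of freedom = 5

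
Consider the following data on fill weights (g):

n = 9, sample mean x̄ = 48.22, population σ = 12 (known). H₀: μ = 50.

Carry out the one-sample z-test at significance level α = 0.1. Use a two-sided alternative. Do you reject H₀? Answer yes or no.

SE = σ/√n = 12/√9 = 4.0000
z = (x̄−μ₀)/SE = (48.22−50)/4.0000 = -0.4450
p-value (two-sided) = 0.65632
At α=0.1: p ≥ α → fail to reject H₀

reject H₀: no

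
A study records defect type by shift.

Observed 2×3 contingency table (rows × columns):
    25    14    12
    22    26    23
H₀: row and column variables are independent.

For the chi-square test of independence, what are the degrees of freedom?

df = (r−1)(c−1) = (2−1)·(3−1) = 2

degrees of freedom = 2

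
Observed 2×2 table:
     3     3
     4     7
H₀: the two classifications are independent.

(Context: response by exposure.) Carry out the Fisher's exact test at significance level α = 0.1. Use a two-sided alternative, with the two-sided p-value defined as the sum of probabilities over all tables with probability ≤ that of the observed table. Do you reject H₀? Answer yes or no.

reject H₀: no

Margins: r₁=6, r₂=11, c₁=7, c₂=10, n=17
p_obs = C(6,3)·C(11,4)/C(17,7); sum pmf over tables with pmf ≤ p_obs
p-value (two-sided) = 0.64367
At α=0.1: p ≥ α → fail to reject H₀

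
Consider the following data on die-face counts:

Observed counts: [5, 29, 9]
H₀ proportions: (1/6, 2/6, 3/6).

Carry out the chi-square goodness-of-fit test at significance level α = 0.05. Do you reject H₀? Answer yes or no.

n = 43; E_i = n·p_i = [7.17, 14.33, 21.50]
χ² = (5−7.17)²/7.17 + (29−14.33)²/14.33 + (9−21.50)²/21.50 = 22.9302
df = 2
p-value (upper-tail) = 0.00001
At α=0.05: p < α → reject H₀

reject H₀: yes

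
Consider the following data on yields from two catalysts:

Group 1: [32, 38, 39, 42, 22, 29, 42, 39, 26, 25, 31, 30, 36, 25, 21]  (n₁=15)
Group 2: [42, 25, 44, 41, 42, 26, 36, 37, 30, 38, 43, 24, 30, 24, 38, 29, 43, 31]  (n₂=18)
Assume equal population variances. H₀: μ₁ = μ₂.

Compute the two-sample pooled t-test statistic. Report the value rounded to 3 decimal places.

test statistic = -1.117

x̄₁=31.800, s₁=7.163, n₁=15
x̄₂=34.611, s₂=7.229, n₂=18
s_p² = [14·7.163² + 17·7.229²]/31 = 51.8283
SE = √(s_p²·(1/15+1/18)) = 2.5169
t = (31.800−34.611)/2.5169 = -1.1169
df = 31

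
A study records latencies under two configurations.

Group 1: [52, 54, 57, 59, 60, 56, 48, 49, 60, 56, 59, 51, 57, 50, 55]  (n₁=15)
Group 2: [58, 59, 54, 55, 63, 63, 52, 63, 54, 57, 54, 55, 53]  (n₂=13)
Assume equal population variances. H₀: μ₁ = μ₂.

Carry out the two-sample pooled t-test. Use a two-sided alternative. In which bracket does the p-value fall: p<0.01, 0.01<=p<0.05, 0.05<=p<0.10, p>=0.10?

p-value bracket: p>=0.10

x̄₁=54.867, s₁=4.033, n₁=15
x̄₂=56.923, s₂=3.968, n₂=13
s_p² = [14·4.033² + 12·3.968²]/26 = 16.0252
SE = √(s_p²·(1/15+1/13)) = 1.5169
t = (54.867−56.923)/1.5169 = -1.3556
df = 26
p-value (two-sided) = 0.18687
→ bracket: p>=0.10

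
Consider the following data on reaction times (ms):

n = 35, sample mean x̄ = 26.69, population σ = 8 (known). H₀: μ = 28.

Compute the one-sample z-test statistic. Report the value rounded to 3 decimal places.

test statistic = -0.969

SE = σ/√n = 8/√35 = 1.3522
z = (x̄−μ₀)/SE = (26.69−28)/1.3522 = -0.9688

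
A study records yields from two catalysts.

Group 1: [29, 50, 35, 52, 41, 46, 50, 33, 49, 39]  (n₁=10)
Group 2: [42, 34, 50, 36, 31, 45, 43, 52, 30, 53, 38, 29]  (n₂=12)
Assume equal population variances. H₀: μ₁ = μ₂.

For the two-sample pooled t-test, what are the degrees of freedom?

degrees of freedom = 20

df = n₁ + n₂ − 2 = 10 + 12 − 2 = 20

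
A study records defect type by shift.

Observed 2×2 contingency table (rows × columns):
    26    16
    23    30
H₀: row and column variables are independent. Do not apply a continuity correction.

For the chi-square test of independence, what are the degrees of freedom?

degrees of freedom = 1

df = (r−1)(c−1) = (2−1)·(2−1) = 1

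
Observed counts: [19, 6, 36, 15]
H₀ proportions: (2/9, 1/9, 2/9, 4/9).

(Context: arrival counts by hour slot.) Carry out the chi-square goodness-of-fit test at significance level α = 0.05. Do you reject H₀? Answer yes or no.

reject H₀: yes

n = 76; E_i = n·p_i = [16.89, 8.44, 16.89, 33.78]
χ² = (19−16.89)²/16.89 + (6−8.44)²/8.44 + (36−16.89)²/16.89 + (15−33.78)²/33.78 = 33.0362
df = 3
p-value (upper-tail) = 0.00000
At α=0.05: p < α → reject H₀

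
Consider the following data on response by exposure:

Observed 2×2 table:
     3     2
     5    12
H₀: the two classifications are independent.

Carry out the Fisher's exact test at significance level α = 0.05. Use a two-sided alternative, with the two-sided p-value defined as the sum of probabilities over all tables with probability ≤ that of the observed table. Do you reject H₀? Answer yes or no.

reject H₀: no

Margins: r₁=5, r₂=17, c₁=8, c₂=14, n=22
p_obs = C(5,3)·C(17,5)/C(22,8); sum pmf over tables with pmf ≤ p_obs
p-value (two-sided) = 0.30888
At α=0.05: p ≥ α → fail to reject H₀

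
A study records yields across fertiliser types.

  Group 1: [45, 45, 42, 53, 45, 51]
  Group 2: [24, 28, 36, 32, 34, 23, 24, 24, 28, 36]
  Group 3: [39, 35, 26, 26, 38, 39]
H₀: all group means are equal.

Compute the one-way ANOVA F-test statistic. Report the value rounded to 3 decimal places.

test statistic = 21.928

Group means [46.83, 28.90, 33.83], grand mean 35.136
SSB = Σnᵢ(x̄ᵢ−x̄)² = 1220.024; SSW = ΣΣ(x−x̄ᵢ)² = 528.567
MSB = 1220.024/2 = 610.0121; MSW = 528.567/19 = 27.8193
F = MSB/MSW = 21.9277
df = (2, 19)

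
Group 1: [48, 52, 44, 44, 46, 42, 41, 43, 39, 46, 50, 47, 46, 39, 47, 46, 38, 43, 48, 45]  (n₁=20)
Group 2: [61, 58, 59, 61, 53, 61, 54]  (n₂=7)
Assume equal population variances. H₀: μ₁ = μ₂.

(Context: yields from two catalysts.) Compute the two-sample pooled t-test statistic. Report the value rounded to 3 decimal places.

x̄₁=44.700, s₁=3.686, n₁=20
x̄₂=58.143, s₂=3.388, n₂=7
s_p² = [19·3.686² + 6·3.388²]/25 = 13.0823
SE = √(s_p²·(1/20+1/7)) = 1.5884
t = (44.700−58.143)/1.5884 = -8.4631
df = 25

test statistic = -8.463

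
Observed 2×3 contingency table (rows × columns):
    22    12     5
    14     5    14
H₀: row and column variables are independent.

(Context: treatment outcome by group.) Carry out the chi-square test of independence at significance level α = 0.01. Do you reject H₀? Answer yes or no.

Row totals [39, 33], col totals [36, 17, 19], n=72
χ² = (22−19.50)²/19.50 + (12−9.21)²/9.21 + (5−10.29)²/10.29 + (14−16.50)²/16.50 + (5−7.79)²/7.79 + (14−8.71)²/8.71 = 8.4822
df = 2
p-value (upper-tail) = 0.01439
At α=0.01: p ≥ α → fail to reject H₀

reject H₀: no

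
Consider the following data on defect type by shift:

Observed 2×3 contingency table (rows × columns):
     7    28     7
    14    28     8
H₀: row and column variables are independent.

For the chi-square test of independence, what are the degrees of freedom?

degrees of freedom = 2

df = (r−1)(c−1) = (2−1)·(3−1) = 2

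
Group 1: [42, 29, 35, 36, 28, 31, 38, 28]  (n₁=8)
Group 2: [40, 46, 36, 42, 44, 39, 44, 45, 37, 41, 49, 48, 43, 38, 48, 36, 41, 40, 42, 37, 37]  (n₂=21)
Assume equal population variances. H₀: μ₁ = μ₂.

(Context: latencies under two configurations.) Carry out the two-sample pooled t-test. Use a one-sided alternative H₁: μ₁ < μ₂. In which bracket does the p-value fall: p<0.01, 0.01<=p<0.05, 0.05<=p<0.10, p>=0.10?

x̄₁=33.375, s₁=5.181, n₁=8
x̄₂=41.571, s₂=4.081, n₂=21
s_p² = [7·5.181² + 20·4.081²]/27 = 19.2970
SE = √(s_p²·(1/8+1/21)) = 1.8251
t = (33.375−41.571)/1.8251 = -4.4909
df = 27
p-value (one-sided, H₁ less) = 0.00006
→ bracket: p<0.01

p-value bracket: p<0.01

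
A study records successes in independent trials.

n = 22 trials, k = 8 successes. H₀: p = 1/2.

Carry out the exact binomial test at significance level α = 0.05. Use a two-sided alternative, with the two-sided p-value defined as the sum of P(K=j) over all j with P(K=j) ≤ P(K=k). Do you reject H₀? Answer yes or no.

reject H₀: no

Exact binomial: n=22, k=8, p₀=1/2=0.5000
P(X=j) = C(n,j)·p₀^j·(1−p₀)^(n−j); p = Σ P(X=j) over j with P(X=j) ≤ P(X=8)
p-value (two-sided) = 0.28628
At α=0.05: p ≥ α → fail to reject H₀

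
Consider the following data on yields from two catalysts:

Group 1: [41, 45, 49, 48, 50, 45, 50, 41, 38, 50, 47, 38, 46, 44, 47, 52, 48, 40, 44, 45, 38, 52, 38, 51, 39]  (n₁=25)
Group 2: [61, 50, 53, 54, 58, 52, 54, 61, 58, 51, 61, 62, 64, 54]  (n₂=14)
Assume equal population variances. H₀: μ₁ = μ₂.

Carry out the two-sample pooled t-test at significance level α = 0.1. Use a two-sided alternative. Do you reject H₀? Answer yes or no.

reject H₀: yes

x̄₁=45.040, s₁=4.756, n₁=25
x̄₂=56.643, s₂=4.601, n₂=14
s_p² = [24·4.756² + 13·4.601²]/37 = 22.1128
SE = √(s_p²·(1/25+1/14)) = 1.5697
t = (45.040−56.643)/1.5697 = -7.3917
df = 37
p-value (two-sided) = 0.00000
At α=0.1: p < α → reject H₀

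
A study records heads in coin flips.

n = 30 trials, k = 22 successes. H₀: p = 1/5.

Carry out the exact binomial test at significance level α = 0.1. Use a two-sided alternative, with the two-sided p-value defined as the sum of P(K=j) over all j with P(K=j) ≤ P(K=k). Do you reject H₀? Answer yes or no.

reject H₀: yes

Exact binomial: n=30, k=22, p₀=1/5=0.2000
P(X=j) = C(n,j)·p₀^j·(1−p₀)^(n−j); p = Σ P(X=j) over j with P(X=j) ≤ P(X=22)
p-value (two-sided) = 0.00000
At α=0.1: p < α → reject H₀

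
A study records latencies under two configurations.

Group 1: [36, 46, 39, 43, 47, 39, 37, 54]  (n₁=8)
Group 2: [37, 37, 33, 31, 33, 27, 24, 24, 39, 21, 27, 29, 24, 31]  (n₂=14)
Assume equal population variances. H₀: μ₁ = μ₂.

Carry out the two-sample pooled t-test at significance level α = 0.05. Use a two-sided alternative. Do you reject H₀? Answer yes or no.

reject H₀: yes

x̄₁=42.625, s₁=6.116, n₁=8
x̄₂=29.786, s₂=5.591, n₂=14
s_p² = [7·6.116² + 13·5.591²]/20 = 33.4116
SE = √(s_p²·(1/8+1/14)) = 2.5618
t = (42.625−29.786)/2.5618 = 5.0118
df = 20
p-value (two-sided) = 0.00007
At α=0.05: p < α → reject H₀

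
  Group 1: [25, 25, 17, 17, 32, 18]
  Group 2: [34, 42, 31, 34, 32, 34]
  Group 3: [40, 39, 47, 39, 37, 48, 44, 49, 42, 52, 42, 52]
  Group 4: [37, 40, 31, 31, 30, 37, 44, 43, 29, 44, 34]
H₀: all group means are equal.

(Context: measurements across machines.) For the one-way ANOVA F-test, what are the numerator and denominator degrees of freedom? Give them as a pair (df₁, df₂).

k = 4 groups, N = 35 total
df = (k−1, N−k) = (4−1, 35−4) = (3, 31)

degrees of freedom = [3, 31]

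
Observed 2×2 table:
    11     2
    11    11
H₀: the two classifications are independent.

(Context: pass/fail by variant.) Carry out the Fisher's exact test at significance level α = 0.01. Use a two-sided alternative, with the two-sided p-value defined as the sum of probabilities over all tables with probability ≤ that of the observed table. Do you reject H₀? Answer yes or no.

Margins: r₁=13, r₂=22, c₁=22, c₂=13, n=35
p_obs = C(13,11)·C(22,11)/C(35,22); sum pmf over tables with pmf ≤ p_obs
p-value (two-sided) = 0.07011
At α=0.01: p ≥ α → fail to reject H₀

reject H₀: no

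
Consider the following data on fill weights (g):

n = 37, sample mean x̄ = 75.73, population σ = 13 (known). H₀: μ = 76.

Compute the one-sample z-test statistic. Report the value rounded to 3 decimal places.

test statistic = -0.126

SE = σ/√n = 13/√37 = 2.1372
z = (x̄−μ₀)/SE = (75.73−76)/2.1372 = -0.1263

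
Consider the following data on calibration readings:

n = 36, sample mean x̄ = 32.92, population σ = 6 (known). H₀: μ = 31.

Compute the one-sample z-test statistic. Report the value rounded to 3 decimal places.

test statistic = 1.920

SE = σ/√n = 6/√36 = 1.0000
z = (x̄−μ₀)/SE = (32.92−31)/1.0000 = 1.9200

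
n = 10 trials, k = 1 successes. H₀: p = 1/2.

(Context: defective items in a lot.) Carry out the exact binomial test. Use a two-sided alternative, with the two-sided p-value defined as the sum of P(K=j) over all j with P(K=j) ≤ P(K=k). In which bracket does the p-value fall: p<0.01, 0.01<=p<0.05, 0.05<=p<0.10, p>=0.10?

p-value bracket: 0.01<=p<0.05

Exact binomial: n=10, k=1, p₀=1/2=0.5000
P(X=j) = C(n,j)·p₀^j·(1−p₀)^(n−j); p = Σ P(X=j) over j with P(X=j) ≤ P(X=1)
p-value (two-sided) = 0.02148
→ bracket: 0.01<=p<0.05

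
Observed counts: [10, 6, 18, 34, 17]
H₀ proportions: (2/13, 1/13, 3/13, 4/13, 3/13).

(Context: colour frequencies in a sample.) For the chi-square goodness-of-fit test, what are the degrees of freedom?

degrees of freedom = 4

df = k − 1 = 5 − 1 = 4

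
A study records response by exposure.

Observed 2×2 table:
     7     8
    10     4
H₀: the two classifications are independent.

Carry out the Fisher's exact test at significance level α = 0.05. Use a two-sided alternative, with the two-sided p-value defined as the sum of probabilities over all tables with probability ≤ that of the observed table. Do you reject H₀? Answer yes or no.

Margins: r₁=15, r₂=14, c₁=17, c₂=12, n=29
p_obs = C(15,7)·C(14,10)/C(29,17); sum pmf over tables with pmf ≤ p_obs
p-value (two-sided) = 0.26354
At α=0.05: p ≥ α → fail to reject H₀

reject H₀: no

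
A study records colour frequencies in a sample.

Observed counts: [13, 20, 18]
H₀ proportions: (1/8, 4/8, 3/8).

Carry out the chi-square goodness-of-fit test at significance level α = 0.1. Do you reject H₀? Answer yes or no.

n = 51; E_i = n·p_i = [6.38, 25.50, 19.12]
χ² = (13−6.38)²/6.38 + (20−25.50)²/25.50 + (18−19.12)²/19.12 = 8.1373
df = 2
p-value (upper-tail) = 0.01710
At α=0.1: p < α → reject H₀

reject H₀: yes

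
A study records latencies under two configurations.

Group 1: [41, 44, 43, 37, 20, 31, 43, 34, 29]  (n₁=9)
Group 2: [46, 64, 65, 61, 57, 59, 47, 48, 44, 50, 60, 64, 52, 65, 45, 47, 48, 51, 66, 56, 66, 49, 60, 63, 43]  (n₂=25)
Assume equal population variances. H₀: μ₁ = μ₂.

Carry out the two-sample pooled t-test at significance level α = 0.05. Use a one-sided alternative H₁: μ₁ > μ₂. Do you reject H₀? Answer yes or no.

reject H₀: no

x̄₁=35.778, s₁=8.074, n₁=9
x̄₂=55.040, s₂=7.992, n₂=25
s_p² = [8·8.074² + 24·7.992²]/32 = 64.2036
SE = √(s_p²·(1/9+1/25)) = 3.1148
t = (35.778−55.040)/3.1148 = -6.1841
df = 32
p-value (one-sided, H₁ greater) = 1.00000
At α=0.05: p ≥ α → fail to reject H₀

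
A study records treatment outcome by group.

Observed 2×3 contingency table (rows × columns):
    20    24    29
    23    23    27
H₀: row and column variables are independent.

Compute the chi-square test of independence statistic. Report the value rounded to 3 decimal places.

Row totals [73, 73], col totals [43, 47, 56], n=146
χ² = (20−21.50)²/21.50 + (24−23.50)²/23.50 + (29−28.00)²/28.00 + (23−21.50)²/21.50 + (23−23.50)²/23.50 + (27−28.00)²/28.00 = 0.3020
df = 2

test statistic = 0.302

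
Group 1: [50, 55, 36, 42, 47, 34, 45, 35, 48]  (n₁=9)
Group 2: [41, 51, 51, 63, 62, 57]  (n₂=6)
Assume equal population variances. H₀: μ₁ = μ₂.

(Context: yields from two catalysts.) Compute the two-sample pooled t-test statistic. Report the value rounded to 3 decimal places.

test statistic = -2.614

x̄₁=43.556, s₁=7.333, n₁=9
x̄₂=54.167, s₂=8.256, n₂=6
s_p² = [8·7.333² + 5·8.256²]/13 = 59.3120
SE = √(s_p²·(1/9+1/6)) = 4.0590
t = (43.556−54.167)/4.0590 = -2.6142
df = 13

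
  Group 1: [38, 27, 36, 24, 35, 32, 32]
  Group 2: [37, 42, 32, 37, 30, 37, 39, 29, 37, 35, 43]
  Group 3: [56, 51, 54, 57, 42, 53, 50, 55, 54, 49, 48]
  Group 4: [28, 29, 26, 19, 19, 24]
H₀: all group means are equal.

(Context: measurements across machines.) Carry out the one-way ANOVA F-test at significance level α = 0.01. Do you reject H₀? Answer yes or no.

Group means [32.00, 36.18, 51.73, 24.17], grand mean 38.171
SSB = Σnᵢ(x̄ᵢ−x̄)² = 3508.320; SSW = ΣΣ(x−x̄ᵢ)² = 632.652
MSB = 3508.320/3 = 1169.4400; MSW = 632.652/31 = 20.4081
F = MSB/MSW = 57.3027
df = (3, 31)
p-value (upper-tail) = 0.00000
At α=0.01: p < α → reject H₀

reject H₀: yes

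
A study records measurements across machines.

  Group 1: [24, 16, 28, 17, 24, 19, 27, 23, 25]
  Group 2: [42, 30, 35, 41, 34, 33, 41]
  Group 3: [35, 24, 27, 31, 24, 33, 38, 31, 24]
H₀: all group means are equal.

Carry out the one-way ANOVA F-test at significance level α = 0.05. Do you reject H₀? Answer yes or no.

reject H₀: yes

Group means [22.56, 36.57, 29.67], grand mean 29.040
SSB = Σnᵢ(x̄ᵢ−x̄)² = 779.023; SSW = ΣΣ(x−x̄ᵢ)² = 495.937
MSB = 779.023/2 = 389.5117; MSW = 495.937/22 = 22.5426
F = MSB/MSW = 17.2789
df = (2, 22)
p-value (upper-tail) = 0.00003
At α=0.05: p < α → reject H₀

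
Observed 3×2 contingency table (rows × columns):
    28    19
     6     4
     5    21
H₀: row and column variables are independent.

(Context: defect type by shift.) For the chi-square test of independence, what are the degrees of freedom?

df = (r−1)(c−1) = (3−1)·(2−1) = 2

degrees of freedom = 2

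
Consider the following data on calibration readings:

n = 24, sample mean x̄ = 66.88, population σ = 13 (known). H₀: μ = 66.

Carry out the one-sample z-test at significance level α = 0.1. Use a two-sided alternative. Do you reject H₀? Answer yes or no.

SE = σ/√n = 13/√24 = 2.6536
z = (x̄−μ₀)/SE = (66.88−66)/2.6536 = 0.3316
p-value (two-sided) = 0.74017
At α=0.1: p ≥ α → fail to reject H₀

reject H₀: no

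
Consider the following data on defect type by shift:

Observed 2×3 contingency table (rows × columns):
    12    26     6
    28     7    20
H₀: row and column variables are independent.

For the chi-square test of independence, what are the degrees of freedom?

df = (r−1)(c−1) = (2−1)·(3−1) = 2

degrees of freedom = 2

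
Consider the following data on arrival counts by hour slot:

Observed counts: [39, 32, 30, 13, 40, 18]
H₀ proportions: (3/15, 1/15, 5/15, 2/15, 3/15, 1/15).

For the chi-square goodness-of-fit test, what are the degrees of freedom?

degrees of freedom = 5

df = k − 1 = 6 − 1 = 5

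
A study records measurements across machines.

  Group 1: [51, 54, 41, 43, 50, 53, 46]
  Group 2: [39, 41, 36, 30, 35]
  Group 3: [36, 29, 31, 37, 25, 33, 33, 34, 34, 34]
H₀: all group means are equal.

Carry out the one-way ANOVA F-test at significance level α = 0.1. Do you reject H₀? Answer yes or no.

reject H₀: yes

Group means [48.29, 36.20, 32.60], grand mean 38.409
SSB = Σnᵢ(x̄ᵢ−x̄)² = 1044.690; SSW = ΣΣ(x−x̄ᵢ)² = 332.629
MSB = 1044.690/2 = 522.3448; MSW = 332.629/19 = 17.5068
F = MSB/MSW = 29.8367
df = (2, 19)
p-value (upper-tail) = 0.00000
At α=0.1: p < α → reject H₀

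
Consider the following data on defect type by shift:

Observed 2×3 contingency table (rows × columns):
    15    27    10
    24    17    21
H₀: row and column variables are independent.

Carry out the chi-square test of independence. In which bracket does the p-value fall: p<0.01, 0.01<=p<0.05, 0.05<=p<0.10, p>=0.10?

p-value bracket: 0.01<=p<0.05

Row totals [52, 62], col totals [39, 44, 31], n=114
χ² = (15−17.79)²/17.79 + (27−20.07)²/20.07 + (10−14.14)²/14.14 + (24−21.21)²/21.21 + (17−23.93)²/23.93 + (21−16.86)²/16.86 = 7.4329
df = 2
p-value (upper-tail) = 0.02432
→ bracket: 0.01<=p<0.05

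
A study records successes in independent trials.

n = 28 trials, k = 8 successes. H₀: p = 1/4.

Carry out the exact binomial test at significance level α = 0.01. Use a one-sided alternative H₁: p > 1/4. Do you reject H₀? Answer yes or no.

reject H₀: no

Exact binomial: n=28, k=8, p₀=1/4=0.2500
P(X≥8) from Σ C(n,i)·p₀^i·(1−p₀)^(n−i)
p-value (one-sided, H₁ greater) = 0.40026
At α=0.01: p ≥ α → fail to reject H₀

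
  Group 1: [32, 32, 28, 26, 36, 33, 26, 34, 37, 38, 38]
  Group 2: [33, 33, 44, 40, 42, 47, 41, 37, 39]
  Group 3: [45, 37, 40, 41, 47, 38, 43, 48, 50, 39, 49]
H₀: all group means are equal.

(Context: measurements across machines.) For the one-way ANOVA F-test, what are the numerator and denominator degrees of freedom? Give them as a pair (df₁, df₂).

k = 3 groups, N = 31 total
df = (k−1, N−k) = (3−1, 31−3) = (2, 28)

degrees of freedom = [2, 28]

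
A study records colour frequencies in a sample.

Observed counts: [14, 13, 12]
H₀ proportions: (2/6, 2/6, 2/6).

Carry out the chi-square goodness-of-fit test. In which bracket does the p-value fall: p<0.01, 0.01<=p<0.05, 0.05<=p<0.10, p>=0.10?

p-value bracket: p>=0.10

n = 39; E_i = n·p_i = [13.00, 13.00, 13.00]
χ² = (14−13.00)²/13.00 + (13−13.00)²/13.00 + (12−13.00)²/13.00 = 0.1538
df = 2
p-value (upper-tail) = 0.92596
→ bracket: p>=0.10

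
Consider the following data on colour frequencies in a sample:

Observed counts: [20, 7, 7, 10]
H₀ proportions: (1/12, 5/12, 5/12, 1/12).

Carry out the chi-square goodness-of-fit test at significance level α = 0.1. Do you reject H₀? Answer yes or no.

reject H₀: yes

n = 44; E_i = n·p_i = [3.67, 18.33, 18.33, 3.67]
χ² = (20−3.67)²/3.67 + (7−18.33)²/18.33 + (7−18.33)²/18.33 + (10−3.67)²/3.67 = 97.7091
df = 3
p-value (upper-tail) = 0.00000
At α=0.1: p < α → reject H₀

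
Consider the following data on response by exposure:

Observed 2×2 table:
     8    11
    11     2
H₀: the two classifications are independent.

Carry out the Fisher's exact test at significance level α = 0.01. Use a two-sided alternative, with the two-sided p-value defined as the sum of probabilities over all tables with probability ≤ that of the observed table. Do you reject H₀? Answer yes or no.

reject H₀: no

Margins: r₁=19, r₂=13, c₁=19, c₂=13, n=32
p_obs = C(19,8)·C(13,11)/C(32,19); sum pmf over tables with pmf ≤ p_obs
p-value (two-sided) = 0.02775
At α=0.01: p ≥ α → fail to reject H₀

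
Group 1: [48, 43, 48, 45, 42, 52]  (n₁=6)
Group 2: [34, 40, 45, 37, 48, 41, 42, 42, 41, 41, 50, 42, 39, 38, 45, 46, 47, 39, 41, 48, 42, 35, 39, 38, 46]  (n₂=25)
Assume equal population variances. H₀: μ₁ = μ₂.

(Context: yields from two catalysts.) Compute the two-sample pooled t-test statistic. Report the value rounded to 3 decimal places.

test statistic = 2.418

x̄₁=46.333, s₁=3.724, n₁=6
x̄₂=41.840, s₂=4.160, n₂=25
s_p² = [5·3.724² + 24·4.160²]/29 = 16.7136
SE = √(s_p²·(1/6+1/25)) = 1.8585
t = (46.333−41.840)/1.8585 = 2.4177
df = 29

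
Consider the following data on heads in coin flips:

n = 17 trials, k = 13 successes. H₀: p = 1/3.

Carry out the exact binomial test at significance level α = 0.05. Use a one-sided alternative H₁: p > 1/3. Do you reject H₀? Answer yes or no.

Exact binomial: n=17, k=13, p₀=1/3=0.3333
P(X≥13) from Σ C(n,i)·p₀^i·(1−p₀)^(n−i)
p-value (one-sided, H₁ greater) = 0.00034
At α=0.05: p < α → reject H₀

reject H₀: yes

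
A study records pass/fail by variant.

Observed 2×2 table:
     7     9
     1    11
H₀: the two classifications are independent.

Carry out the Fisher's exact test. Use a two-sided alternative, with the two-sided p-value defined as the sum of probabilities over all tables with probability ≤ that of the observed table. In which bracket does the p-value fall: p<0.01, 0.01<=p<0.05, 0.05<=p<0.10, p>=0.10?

p-value bracket: 0.05<=p<0.10

Margins: r₁=16, r₂=12, c₁=8, c₂=20, n=28
p_obs = C(16,7)·C(12,1)/C(28,8); sum pmf over tables with pmf ≤ p_obs
p-value (two-sided) = 0.08822
→ bracket: 0.05<=p<0.10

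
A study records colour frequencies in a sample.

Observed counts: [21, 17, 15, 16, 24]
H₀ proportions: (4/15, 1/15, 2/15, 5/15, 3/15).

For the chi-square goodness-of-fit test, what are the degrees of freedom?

degrees of freedom = 4

df = k − 1 = 5 − 1 = 4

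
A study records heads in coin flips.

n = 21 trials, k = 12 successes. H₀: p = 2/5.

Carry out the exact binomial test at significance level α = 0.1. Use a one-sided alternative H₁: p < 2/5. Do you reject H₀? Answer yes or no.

Exact binomial: n=21, k=12, p₀=2/5=0.4000
P(X≤12) from Σ C(n,i)·p₀^i·(1−p₀)^(n−i)
p-value (one-sided, H₁ less) = 0.96477
At α=0.1: p ≥ α → fail to reject H₀

reject H₀: no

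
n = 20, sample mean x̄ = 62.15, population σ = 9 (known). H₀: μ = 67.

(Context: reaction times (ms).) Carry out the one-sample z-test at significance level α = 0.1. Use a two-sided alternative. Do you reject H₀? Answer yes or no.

reject H₀: yes

SE = σ/√n = 9/√20 = 2.0125
z = (x̄−μ₀)/SE = (62.15−67)/2.0125 = -2.4100
p-value (two-sided) = 0.01595
At α=0.1: p < α → reject H₀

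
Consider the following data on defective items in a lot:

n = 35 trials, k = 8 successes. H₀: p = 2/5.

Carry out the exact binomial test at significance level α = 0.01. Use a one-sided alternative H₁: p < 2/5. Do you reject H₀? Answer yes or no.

Exact binomial: n=35, k=8, p₀=2/5=0.4000
P(X≤8) from Σ C(n,i)·p₀^i·(1−p₀)^(n−i)
p-value (one-sided, H₁ less) = 0.02595
At α=0.01: p ≥ α → fail to reject H₀

reject H₀: no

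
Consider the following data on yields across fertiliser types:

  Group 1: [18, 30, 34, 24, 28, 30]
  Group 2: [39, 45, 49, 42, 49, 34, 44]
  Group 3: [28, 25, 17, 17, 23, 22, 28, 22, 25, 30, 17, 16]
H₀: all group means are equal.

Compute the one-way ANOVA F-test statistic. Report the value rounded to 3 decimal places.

test statistic = 35.465

Group means [27.33, 43.14, 22.50], grand mean 29.440
SSB = Σnᵢ(x̄ᵢ−x̄)² = 1918.970; SSW = ΣΣ(x−x̄ᵢ)² = 595.190
MSB = 1918.970/2 = 959.4848; MSW = 595.190/22 = 27.0541
F = MSB/MSW = 35.4654
df = (2, 22)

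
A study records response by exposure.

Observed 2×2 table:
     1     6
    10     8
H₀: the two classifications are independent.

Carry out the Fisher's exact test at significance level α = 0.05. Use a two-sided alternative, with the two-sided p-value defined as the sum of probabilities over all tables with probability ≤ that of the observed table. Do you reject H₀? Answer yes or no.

reject H₀: no

Margins: r₁=7, r₂=18, c₁=11, c₂=14, n=25
p_obs = C(7,1)·C(18,10)/C(25,11); sum pmf over tables with pmf ≤ p_obs
p-value (two-sided) = 0.09000
At α=0.05: p ≥ α → fail to reject H₀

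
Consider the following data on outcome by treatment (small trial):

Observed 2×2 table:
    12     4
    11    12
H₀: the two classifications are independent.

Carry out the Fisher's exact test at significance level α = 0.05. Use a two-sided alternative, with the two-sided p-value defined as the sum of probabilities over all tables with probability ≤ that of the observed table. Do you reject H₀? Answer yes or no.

Margins: r₁=16, r₂=23, c₁=23, c₂=16, n=39
p_obs = C(16,12)·C(23,11)/C(39,23); sum pmf over tables with pmf ≤ p_obs
p-value (two-sided) = 0.11085
At α=0.05: p ≥ α → fail to reject H₀

reject H₀: no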